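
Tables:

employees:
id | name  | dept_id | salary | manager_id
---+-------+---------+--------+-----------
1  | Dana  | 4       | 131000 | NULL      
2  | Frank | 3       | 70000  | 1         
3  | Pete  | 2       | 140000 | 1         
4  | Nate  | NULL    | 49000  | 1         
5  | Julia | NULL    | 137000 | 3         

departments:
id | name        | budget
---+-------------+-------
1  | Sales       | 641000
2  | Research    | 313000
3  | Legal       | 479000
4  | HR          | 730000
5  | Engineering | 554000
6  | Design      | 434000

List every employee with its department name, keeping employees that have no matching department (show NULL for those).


LEFT JOIN keeps every row from employees (the left table); where dept_id has no match in departments, the department columns become NULL. Walk through each employee:
  - employee 1 (Dana): dept_id=4 -> matches HR
  - employee 2 (Frank): dept_id=3 -> matches Legal
  - employee 3 (Pete): dept_id=2 -> matches Research
  - employee 4 (Nate): dept_id=NULL, no match -> kept with NULL
  - employee 5 (Julia): dept_id=NULL, no match -> kept with NULL
All 5 rows appear; 2 have NULL department.

SQL:
SELECT a.name, b.name AS department
FROM employees a
LEFT JOIN departments b ON a.dept_id = b.id

Result:
name  | department
------+-----------
Dana  | HR        
Frank | Legal     
Pete  | Research  
Nate  | NULL      
Julia | NULL      


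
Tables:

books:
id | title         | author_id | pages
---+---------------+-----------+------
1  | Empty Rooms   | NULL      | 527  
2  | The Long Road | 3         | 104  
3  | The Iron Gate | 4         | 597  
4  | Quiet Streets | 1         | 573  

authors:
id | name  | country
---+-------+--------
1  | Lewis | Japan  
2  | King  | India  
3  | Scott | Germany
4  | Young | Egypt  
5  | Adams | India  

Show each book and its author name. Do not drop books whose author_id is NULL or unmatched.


LEFT JOIN keeps every row from books (the left table); where author_id has no match in authors, the author columns become NULL. Walk through each book:
  - book 1 (Empty Rooms): author_id=NULL, no match -> kept with NULL
  - book 2 (The Long Road): author_id=3 -> matches Scott
  - book 3 (The Iron Gate): author_id=4 -> matches Young
  - book 4 (Quiet Streets): author_id=1 -> matches Lewis
All 4 rows appear; 1 has NULL author.

SQL:
SELECT a.title, b.name AS author
FROM books a
LEFT JOIN authors b ON a.author_id = b.id

Result:
title         | author
--------------+-------
Empty Rooms   | NULL  
The Long Road | Scott 
The Iron Gate | Young 
Quiet Streets | Lewis 


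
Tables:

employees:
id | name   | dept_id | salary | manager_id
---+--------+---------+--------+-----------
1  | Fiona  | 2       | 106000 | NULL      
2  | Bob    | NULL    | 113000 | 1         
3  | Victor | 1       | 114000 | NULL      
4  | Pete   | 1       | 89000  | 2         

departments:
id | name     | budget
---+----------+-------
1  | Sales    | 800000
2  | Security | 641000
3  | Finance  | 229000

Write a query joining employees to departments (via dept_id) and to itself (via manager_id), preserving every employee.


Two LEFT JOINs from the same base table employees: one to departments via dept_id, one to employees itself via manager_id. Both are LEFT so every employee is preserved.
Match against departments:
  - employee 1 (Fiona): dept_id=2 -> matches Security
  - employee 2 (Bob): dept_id=NULL, no match -> kept with NULL
  - employee 3 (Victor): dept_id=1 -> matches Sales
  - employee 4 (Pete): dept_id=1 -> matches Sales
Match against employees (self):
  - employee 1 (Fiona): manager_id=NULL -> NULL
  - employee 2 (Bob): manager_id=1 -> Fiona
  - employee 3 (Victor): manager_id=NULL -> NULL
  - employee 4 (Pete): manager_id=2 -> Bob

SQL:
SELECT a.name, b.name AS department, c.name AS manager
FROM employees a
LEFT JOIN departments b ON a.dept_id = b.id
LEFT JOIN employees c ON a.manager_id = c.id

Result:
name   | department | manager
-------+------------+--------
Fiona  | Security   | NULL   
Bob    | NULL       | Fiona  
Victor | Sales      | NULL   
Pete   | Sales      | Bob    


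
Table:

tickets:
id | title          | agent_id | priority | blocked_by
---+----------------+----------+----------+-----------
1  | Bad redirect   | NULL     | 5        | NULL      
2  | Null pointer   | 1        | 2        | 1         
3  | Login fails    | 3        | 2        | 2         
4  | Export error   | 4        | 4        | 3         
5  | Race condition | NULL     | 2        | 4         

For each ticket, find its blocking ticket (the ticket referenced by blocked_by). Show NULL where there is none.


This is a self-join: tickets is joined to a second copy of itself, matching each row's blocked_by to another row's id. Use LEFT JOIN so rows with blocked_by=NULL are kept.
  - ticket 1 (Bad redirect): blocked_by=NULL -> NULL
  - ticket 2 (Null pointer): blocked_by=1 -> Bad redirect
  - ticket 3 (Login fails): blocked_by=2 -> Null pointer
  - ticket 4 (Export error): blocked_by=3 -> Login fails
  - ticket 5 (Race condition): blocked_by=4 -> Export error

SQL:
SELECT a.title AS item, b.title AS blocked_by
FROM tickets a
LEFT JOIN tickets b ON a.blocked_by = b.id

Result:
item           | blocked_by  
---------------+-------------
Bad redirect   | NULL        
Null pointer   | Bad redirect
Login fails    | Null pointer
Export error   | Login fails 
Race condition | Export error


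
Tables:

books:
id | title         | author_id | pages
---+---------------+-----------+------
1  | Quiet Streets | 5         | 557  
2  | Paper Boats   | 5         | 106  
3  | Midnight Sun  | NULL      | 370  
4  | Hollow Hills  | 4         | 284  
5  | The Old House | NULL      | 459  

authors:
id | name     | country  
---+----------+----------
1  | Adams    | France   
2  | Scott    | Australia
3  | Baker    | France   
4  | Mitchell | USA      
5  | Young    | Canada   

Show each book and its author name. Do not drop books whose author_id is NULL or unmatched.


LEFT JOIN keeps every row from books (the left table); where author_id has no match in authors, the author columns become NULL. Walk through each book:
  - book 1 (Quiet Streets): author_id=5 -> matches Young
  - book 2 (Paper Boats): author_id=5 -> matches Young
  - book 3 (Midnight Sun): author_id=NULL, no match -> kept with NULL
  - book 4 (Hollow Hills): author_id=4 -> matches Mitchell
  - book 5 (The Old House): author_id=NULL, no match -> kept with NULL
All 5 rows appear; 2 have NULL author.

SQL:
SELECT a.title, b.name AS author
FROM books a
LEFT JOIN authors b ON a.author_id = b.id

Result:
title         | author  
--------------+---------
Quiet Streets | Young   
Paper Boats   | Young   
Midnight Sun  | NULL    
Hollow Hills  | Mitchell
The Old House | NULL    


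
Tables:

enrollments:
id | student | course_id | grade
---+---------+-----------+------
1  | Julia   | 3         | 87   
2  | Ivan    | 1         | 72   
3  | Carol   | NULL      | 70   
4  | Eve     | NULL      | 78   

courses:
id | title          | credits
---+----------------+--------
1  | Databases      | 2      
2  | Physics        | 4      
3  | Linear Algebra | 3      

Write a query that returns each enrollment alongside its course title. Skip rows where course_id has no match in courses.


INNER JOIN keeps only enrollments rows whose course_id matches an id in courses. Walk through each enrollment:
  - enrollment 1 (Julia): course_id=3 -> matches Linear Algebra
  - enrollment 2 (Ivan): course_id=1 -> matches Databases
  - enrollment 3 (Carol): course_id=NULL, no match -> dropped
  - enrollment 4 (Eve): course_id=NULL, no match -> dropped
So 2 of 4 rows are dropped.

SQL:
SELECT a.student, b.title AS course
FROM enrollments a
INNER JOIN courses b ON a.course_id = b.id

Result:
student | course        
--------+---------------
Julia   | Linear Algebra
Ivan    | Databases     


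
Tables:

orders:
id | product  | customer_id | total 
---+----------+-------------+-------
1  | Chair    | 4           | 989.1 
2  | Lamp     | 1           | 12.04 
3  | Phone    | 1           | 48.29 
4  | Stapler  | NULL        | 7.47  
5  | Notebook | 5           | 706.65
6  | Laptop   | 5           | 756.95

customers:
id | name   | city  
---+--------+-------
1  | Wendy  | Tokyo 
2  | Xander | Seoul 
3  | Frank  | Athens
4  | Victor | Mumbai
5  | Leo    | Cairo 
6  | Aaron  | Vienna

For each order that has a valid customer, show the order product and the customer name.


INNER JOIN keeps only orders rows whose customer_id matches an id in customers. Walk through each order:
  - order 1 (Chair): customer_id=4 -> matches Victor
  - order 2 (Lamp): customer_id=1 -> matches Wendy
  - order 3 (Phone): customer_id=1 -> matches Wendy
  - order 4 (Stapler): customer_id=NULL, no match -> dropped
  - order 5 (Notebook): customer_id=5 -> matches Leo
  - order 6 (Laptop): customer_id=5 -> matches Leo
So 1 of 6 rows is dropped.

SQL:
SELECT a.product, b.name AS customer
FROM orders a
INNER JOIN customers b ON a.customer_id = b.id

Result:
product  | customer
---------+---------
Chair    | Victor  
Lamp     | Wendy   
Phone    | Wendy   
Notebook | Leo     
Laptop   | Leo     


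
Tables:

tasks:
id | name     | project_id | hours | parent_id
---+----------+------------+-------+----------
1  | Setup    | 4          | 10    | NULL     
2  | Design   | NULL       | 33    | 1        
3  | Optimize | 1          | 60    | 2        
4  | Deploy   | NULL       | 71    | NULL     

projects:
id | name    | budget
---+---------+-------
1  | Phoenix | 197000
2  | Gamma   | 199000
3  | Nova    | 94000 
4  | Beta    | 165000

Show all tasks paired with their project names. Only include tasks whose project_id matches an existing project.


INNER JOIN keeps only tasks rows whose project_id matches an id in projects. Walk through each task:
  - task 1 (Setup): project_id=4 -> matches Beta
  - task 2 (Design): project_id=NULL, no match -> dropped
  - task 3 (Optimize): project_id=1 -> matches Phoenix
  - task 4 (Deploy): project_id=NULL, no match -> dropped
So 2 of 4 rows are dropped.

SQL:
SELECT a.name, b.name AS project
FROM tasks a
INNER JOIN projects b ON a.project_id = b.id

Result:
name     | project
---------+--------
Setup    | Beta   
Optimize | Phoenix


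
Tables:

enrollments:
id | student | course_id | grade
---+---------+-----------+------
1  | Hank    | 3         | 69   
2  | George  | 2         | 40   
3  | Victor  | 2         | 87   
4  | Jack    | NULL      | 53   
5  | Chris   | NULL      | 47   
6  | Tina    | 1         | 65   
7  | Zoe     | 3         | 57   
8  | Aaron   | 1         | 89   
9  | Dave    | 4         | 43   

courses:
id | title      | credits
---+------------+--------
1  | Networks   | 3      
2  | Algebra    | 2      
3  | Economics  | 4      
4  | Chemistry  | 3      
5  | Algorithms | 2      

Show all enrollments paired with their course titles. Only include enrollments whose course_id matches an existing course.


INNER JOIN keeps only enrollments rows whose course_id matches an id in courses. Walk through each enrollment:
  - enrollment 1 (Hank): course_id=3 -> matches Economics
  - enrollment 2 (George): course_id=2 -> matches Algebra
  - enrollment 3 (Victor): course_id=2 -> matches Algebra
  - enrollment 4 (Jack): course_id=NULL, no match -> dropped
  - enrollment 5 (Chris): course_id=NULL, no match -> dropped
  - enrollment 6 (Tina): course_id=1 -> matches Networks
  - enrollment 7 (Zoe): course_id=3 -> matches Economics
  - enrollment 8 (Aaron): course_id=1 -> matches Networks
  - enrollment 9 (Dave): course_id=4 -> matches Chemistry
So 2 of 9 rows are dropped.

SQL:
SELECT a.student, b.title AS course
FROM enrollments a
INNER JOIN courses b ON a.course_id = b.id

Result:
student | course   
--------+----------
Hank    | Economics
George  | Algebra  
Victor  | Algebra  
Tina    | Networks 
Zoe     | Economics
Aaron   | Networks 
Dave    | Chemistry


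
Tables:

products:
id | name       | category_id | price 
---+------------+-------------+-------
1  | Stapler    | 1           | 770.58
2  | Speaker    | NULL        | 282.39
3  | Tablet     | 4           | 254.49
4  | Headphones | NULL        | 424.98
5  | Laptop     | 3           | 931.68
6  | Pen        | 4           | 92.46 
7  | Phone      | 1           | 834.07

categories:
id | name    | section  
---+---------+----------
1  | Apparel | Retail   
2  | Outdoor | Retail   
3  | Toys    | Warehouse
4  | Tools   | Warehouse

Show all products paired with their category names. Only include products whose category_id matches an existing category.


INNER JOIN keeps only products rows whose category_id matches an id in categories. Walk through each product:
  - product 1 (Stapler): category_id=1 -> matches Apparel
  - product 2 (Speaker): category_id=NULL, no match -> dropped
  - product 3 (Tablet): category_id=4 -> matches Tools
  - product 4 (Headphones): category_id=NULL, no match -> dropped
  - product 5 (Laptop): category_id=3 -> matches Toys
  - product 6 (Pen): category_id=4 -> matches Tools
  - product 7 (Phone): category_id=1 -> matches Apparel
So 2 of 7 rows are dropped.

SQL:
SELECT a.name, b.name AS category
FROM products a
INNER JOIN categories b ON a.category_id = b.id

Result:
name    | category
--------+---------
Stapler | Apparel 
Tablet  | Tools   
Laptop  | Toys    
Pen     | Tools   
Phone   | Apparel 


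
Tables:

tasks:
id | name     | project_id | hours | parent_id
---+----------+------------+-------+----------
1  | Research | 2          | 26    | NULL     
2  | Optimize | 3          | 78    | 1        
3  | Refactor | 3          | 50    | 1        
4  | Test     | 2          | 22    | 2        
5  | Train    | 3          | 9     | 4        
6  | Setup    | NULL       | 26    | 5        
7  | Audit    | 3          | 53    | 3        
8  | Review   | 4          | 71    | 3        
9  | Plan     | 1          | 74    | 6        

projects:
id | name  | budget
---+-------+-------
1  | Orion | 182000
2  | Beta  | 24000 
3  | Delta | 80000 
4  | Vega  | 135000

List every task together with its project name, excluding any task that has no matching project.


INNER JOIN keeps only tasks rows whose project_id matches an id in projects. Walk through each task:
  - task 1 (Research): project_id=2 -> matches Beta
  - task 2 (Optimize): project_id=3 -> matches Delta
  - task 3 (Refactor): project_id=3 -> matches Delta
  - task 4 (Test): project_id=2 -> matches Beta
  - task 5 (Train): project_id=3 -> matches Delta
  - task 6 (Setup): project_id=NULL, no match -> dropped
  - task 7 (Audit): project_id=3 -> matches Delta
  - task 8 (Review): project_id=4 -> matches Vega
  - task 9 (Plan): project_id=1 -> matches Orion
So 1 of 9 rows is dropped.

SQL:
SELECT a.name, b.name AS project
FROM tasks a
INNER JOIN projects b ON a.project_id = b.id

Result:
name     | project
---------+--------
Research | Beta   
Optimize | Delta  
Refactor | Delta  
Test     | Beta   
Train    | Delta  
Audit    | Delta  
Review   | Vega   
Plan     | Orion  


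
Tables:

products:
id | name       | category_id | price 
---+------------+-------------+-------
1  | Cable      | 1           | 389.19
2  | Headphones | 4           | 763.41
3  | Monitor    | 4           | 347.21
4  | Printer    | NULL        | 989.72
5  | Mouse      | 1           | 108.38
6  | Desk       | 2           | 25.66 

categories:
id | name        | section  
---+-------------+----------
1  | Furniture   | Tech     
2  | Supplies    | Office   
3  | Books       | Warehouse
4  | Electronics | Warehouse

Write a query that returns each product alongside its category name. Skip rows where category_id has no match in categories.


INNER JOIN keeps only products rows whose category_id matches an id in categories. Walk through each product:
  - product 1 (Cable): category_id=1 -> matches Furniture
  - product 2 (Headphones): category_id=4 -> matches Electronics
  - product 3 (Monitor): category_id=4 -> matches Electronics
  - product 4 (Printer): category_id=NULL, no match -> dropped
  - product 5 (Mouse): category_id=1 -> matches Furniture
  - product 6 (Desk): category_id=2 -> matches Supplies
So 1 of 6 rows is dropped.

SQL:
SELECT a.name, b.name AS category
FROM products a
INNER JOIN categories b ON a.category_id = b.id

Result:
name       | category   
-----------+------------
Cable      | Furniture  
Headphones | Electronics
Monitor    | Electronics
Mouse      | Furniture  
Desk       | Supplies   


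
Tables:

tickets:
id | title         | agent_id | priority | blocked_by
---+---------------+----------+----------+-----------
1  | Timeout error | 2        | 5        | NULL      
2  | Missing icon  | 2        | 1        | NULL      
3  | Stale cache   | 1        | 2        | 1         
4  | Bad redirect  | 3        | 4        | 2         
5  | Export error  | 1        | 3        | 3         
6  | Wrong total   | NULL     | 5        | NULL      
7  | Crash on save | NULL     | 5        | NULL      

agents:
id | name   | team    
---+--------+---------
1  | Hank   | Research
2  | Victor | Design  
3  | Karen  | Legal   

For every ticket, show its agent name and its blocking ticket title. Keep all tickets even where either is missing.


Two LEFT JOINs from the same base table tickets: one to agents via agent_id, one to tickets itself via blocked_by. Both are LEFT so every ticket is preserved.
Match against agents:
  - ticket 1 (Timeout error): agent_id=2 -> matches Victor
  - ticket 2 (Missing icon): agent_id=2 -> matches Victor
  - ticket 3 (Stale cache): agent_id=1 -> matches Hank
  - ticket 4 (Bad redirect): agent_id=3 -> matches Karen
  - ticket 5 (Export error): agent_id=1 -> matches Hank
  - ticket 6 (Wrong total): agent_id=NULL, no match -> kept with NULL
  - ticket 7 (Crash on save): agent_id=NULL, no match -> kept with NULL
Match against tickets (self):
  - ticket 1 (Timeout error): blocked_by=NULL -> NULL
  - ticket 2 (Missing icon): blocked_by=NULL -> NULL
  - ticket 3 (Stale cache): blocked_by=1 -> Timeout error
  - ticket 4 (Bad redirect): blocked_by=2 -> Missing icon
  - ticket 5 (Export error): blocked_by=3 -> Stale cache
  - ticket 6 (Wrong total): blocked_by=NULL -> NULL
  - ticket 7 (Crash on save): blocked_by=NULL -> NULL

SQL:
SELECT a.title, b.name AS agent, c.title AS blocked_by
FROM tickets a
LEFT JOIN agents b ON a.agent_id = b.id
LEFT JOIN tickets c ON a.blocked_by = c.id

Result:
title         | agent  | blocked_by   
--------------+--------+--------------
Timeout error | Victor | NULL         
Missing icon  | Victor | NULL         
Stale cache   | Hank   | Timeout error
Bad redirect  | Karen  | Missing icon 
Export error  | Hank   | Stale cache  
Wrong total   | NULL   | NULL         
Crash on save | NULL   | NULL         


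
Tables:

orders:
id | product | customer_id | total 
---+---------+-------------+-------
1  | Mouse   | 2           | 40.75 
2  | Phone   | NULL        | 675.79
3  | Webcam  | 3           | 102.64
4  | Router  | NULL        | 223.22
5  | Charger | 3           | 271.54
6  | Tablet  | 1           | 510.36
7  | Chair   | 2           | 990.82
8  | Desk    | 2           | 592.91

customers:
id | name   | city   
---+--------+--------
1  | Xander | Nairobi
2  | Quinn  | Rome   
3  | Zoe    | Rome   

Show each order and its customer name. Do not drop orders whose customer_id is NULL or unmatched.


LEFT JOIN keeps every row from orders (the left table); where customer_id has no match in customers, the customer columns become NULL. Walk through each order:
  - order 1 (Mouse): customer_id=2 -> matches Quinn
  - order 2 (Phone): customer_id=NULL, no match -> kept with NULL
  - order 3 (Webcam): customer_id=3 -> matches Zoe
  - order 4 (Router): customer_id=NULL, no match -> kept with NULL
  - order 5 (Charger): customer_id=3 -> matches Zoe
  - order 6 (Tablet): customer_id=1 -> matches Xander
  - order 7 (Chair): customer_id=2 -> matches Quinn
  - order 8 (Desk): customer_id=2 -> matches Quinn
All 8 rows appear; 2 have NULL customer.

SQL:
SELECT a.product, b.name AS customer
FROM orders a
LEFT JOIN customers b ON a.customer_id = b.id

Result:
product | customer
--------+---------
Mouse   | Quinn   
Phone   | NULL    
Webcam  | Zoe     
Router  | NULL    
Charger | Zoe     
Tablet  | Xander  
Chair   | Quinn   
Desk    | Quinn   


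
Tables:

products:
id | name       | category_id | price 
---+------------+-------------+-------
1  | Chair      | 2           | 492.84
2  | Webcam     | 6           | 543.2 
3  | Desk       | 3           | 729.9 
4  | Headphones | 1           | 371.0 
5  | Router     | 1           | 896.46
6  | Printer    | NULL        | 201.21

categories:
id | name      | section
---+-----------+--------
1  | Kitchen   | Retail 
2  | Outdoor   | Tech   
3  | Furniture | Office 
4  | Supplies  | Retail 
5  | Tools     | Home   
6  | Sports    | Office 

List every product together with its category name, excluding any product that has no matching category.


INNER JOIN keeps only products rows whose category_id matches an id in categories. Walk through each product:
  - product 1 (Chair): category_id=2 -> matches Outdoor
  - product 2 (Webcam): category_id=6 -> matches Sports
  - product 3 (Desk): category_id=3 -> matches Furniture
  - product 4 (Headphones): category_id=1 -> matches Kitchen
  - product 5 (Router): category_id=1 -> matches Kitchen
  - product 6 (Printer): category_id=NULL, no match -> dropped
So 1 of 6 rows is dropped.

SQL:
SELECT a.name, b.name AS category
FROM products a
INNER JOIN categories b ON a.category_id = b.id

Result:
name       | category 
-----------+----------
Chair      | Outdoor  
Webcam     | Sports   
Desk       | Furniture
Headphones | Kitchen  
Router     | Kitchen  


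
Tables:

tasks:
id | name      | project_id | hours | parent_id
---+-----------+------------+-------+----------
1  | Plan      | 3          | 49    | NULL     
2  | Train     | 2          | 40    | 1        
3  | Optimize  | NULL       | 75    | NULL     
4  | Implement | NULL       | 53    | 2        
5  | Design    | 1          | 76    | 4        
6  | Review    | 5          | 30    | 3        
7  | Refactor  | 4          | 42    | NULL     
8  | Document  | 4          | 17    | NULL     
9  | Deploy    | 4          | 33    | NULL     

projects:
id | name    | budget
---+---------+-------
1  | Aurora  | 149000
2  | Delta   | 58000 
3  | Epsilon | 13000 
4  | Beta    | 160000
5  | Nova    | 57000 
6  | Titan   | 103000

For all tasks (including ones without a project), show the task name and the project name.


LEFT JOIN keeps every row from tasks (the left table); where project_id has no match in projects, the project columns become NULL. Walk through each task:
  - task 1 (Plan): project_id=3 -> matches Epsilon
  - task 2 (Train): project_id=2 -> matches Delta
  - task 3 (Optimize): project_id=NULL, no match -> kept with NULL
  - task 4 (Implement): project_id=NULL, no match -> kept with NULL
  - task 5 (Design): project_id=1 -> matches Aurora
  - task 6 (Review): project_id=5 -> matches Nova
  - task 7 (Refactor): project_id=4 -> matches Beta
  - task 8 (Document): project_id=4 -> matches Beta
  - task 9 (Deploy): project_id=4 -> matches Beta
All 9 rows appear; 2 have NULL project.

SQL:
SELECT a.name, b.name AS project
FROM tasks a
LEFT JOIN projects b ON a.project_id = b.id

Result:
name      | project
----------+--------
Plan      | Epsilon
Train     | Delta  
Optimize  | NULL   
Implement | NULL   
Design    | Aurora 
Review    | Nova   
Refactor  | Beta   
Document  | Beta   
Deploy    | Beta   


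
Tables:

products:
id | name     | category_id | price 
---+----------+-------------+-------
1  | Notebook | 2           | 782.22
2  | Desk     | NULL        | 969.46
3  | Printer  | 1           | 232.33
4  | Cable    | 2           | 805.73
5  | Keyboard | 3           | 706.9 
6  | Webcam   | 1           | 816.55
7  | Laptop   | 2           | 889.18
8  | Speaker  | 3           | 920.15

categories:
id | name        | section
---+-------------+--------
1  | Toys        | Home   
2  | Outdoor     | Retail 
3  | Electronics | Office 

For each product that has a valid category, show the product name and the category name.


INNER JOIN keeps only products rows whose category_id matches an id in categories. Walk through each product:
  - product 1 (Notebook): category_id=2 -> matches Outdoor
  - product 2 (Desk): category_id=NULL, no match -> dropped
  - product 3 (Printer): category_id=1 -> matches Toys
  - product 4 (Cable): category_id=2 -> matches Outdoor
  - product 5 (Keyboard): category_id=3 -> matches Electronics
  - product 6 (Webcam): category_id=1 -> matches Toys
  - product 7 (Laptop): category_id=2 -> matches Outdoor
  - product 8 (Speaker): category_id=3 -> matches Electronics
So 1 of 8 rows is dropped.

SQL:
SELECT a.name, b.name AS category
FROM products a
INNER JOIN categories b ON a.category_id = b.id

Result:
name     | category   
---------+------------
Notebook | Outdoor    
Printer  | Toys       
Cable    | Outdoor    
Keyboard | Electronics
Webcam   | Toys       
Laptop   | Outdoor    
Speaker  | Electronics


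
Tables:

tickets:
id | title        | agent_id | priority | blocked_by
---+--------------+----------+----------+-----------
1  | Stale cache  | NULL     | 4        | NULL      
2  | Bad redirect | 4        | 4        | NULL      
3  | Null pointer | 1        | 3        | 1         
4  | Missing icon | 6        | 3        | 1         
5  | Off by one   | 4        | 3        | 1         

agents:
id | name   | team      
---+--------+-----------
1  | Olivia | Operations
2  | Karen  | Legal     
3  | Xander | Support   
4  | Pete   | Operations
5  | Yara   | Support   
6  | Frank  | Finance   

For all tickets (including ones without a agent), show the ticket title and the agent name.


LEFT JOIN keeps every row from tickets (the left table); where agent_id has no match in agents, the agent columns become NULL. Walk through each ticket:
  - ticket 1 (Stale cache): agent_id=NULL, no match -> kept with NULL
  - ticket 2 (Bad redirect): agent_id=4 -> matches Pete
  - ticket 3 (Null pointer): agent_id=1 -> matches Olivia
  - ticket 4 (Missing icon): agent_id=6 -> matches Frank
  - ticket 5 (Off by one): agent_id=4 -> matches Pete
All 5 rows appear; 1 has NULL agent.

SQL:
SELECT a.title, b.name AS agent
FROM tickets a
LEFT JOIN agents b ON a.agent_id = b.id

Result:
title        | agent 
-------------+-------
Stale cache  | NULL  
Bad redirect | Pete  
Null pointer | Olivia
Missing icon | Frank 
Off by one   | Pete  


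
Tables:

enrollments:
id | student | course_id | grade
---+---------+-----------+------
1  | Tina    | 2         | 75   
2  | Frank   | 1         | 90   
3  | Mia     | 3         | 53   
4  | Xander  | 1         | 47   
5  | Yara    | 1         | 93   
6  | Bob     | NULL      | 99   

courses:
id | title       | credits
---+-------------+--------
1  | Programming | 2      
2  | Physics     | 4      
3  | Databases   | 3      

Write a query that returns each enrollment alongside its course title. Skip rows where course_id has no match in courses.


INNER JOIN keeps only enrollments rows whose course_id matches an id in courses. Walk through each enrollment:
  - enrollment 1 (Tina): course_id=2 -> matches Physics
  - enrollment 2 (Frank): course_id=1 -> matches Programming
  - enrollment 3 (Mia): course_id=3 -> matches Databases
  - enrollment 4 (Xander): course_id=1 -> matches Programming
  - enrollment 5 (Yara): course_id=1 -> matches Programming
  - enrollment 6 (Bob): course_id=NULL, no match -> dropped
So 1 of 6 rows is dropped.

SQL:
SELECT a.student, b.title AS course
FROM enrollments a
INNER JOIN courses b ON a.course_id = b.id

Result:
student | course     
--------+------------
Tina    | Physics    
Frank   | Programming
Mia     | Databases  
Xander  | Programming
Yara    | Programming


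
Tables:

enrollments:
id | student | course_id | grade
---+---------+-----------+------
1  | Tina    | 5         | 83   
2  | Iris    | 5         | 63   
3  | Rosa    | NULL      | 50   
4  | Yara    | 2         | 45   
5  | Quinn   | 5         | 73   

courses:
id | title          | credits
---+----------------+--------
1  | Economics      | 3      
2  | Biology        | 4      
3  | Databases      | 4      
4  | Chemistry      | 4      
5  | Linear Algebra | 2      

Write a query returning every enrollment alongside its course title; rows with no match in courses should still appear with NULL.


LEFT JOIN keeps every row from enrollments (the left table); where course_id has no match in courses, the course columns become NULL. Walk through each enrollment:
  - enrollment 1 (Tina): course_id=5 -> matches Linear Algebra
  - enrollment 2 (Iris): course_id=5 -> matches Linear Algebra
  - enrollment 3 (Rosa): course_id=NULL, no match -> kept with NULL
  - enrollment 4 (Yara): course_id=2 -> matches Biology
  - enrollment 5 (Quinn): course_id=5 -> matches Linear Algebra
All 5 rows appear; 1 has NULL course.

SQL:
SELECT a.student, b.title AS course
FROM enrollments a
LEFT JOIN courses b ON a.course_id = b.id

Result:
student | course        
--------+---------------
Tina    | Linear Algebra
Iris    | Linear Algebra
Rosa    | NULL          
Yara    | Biology       
Quinn   | Linear Algebra


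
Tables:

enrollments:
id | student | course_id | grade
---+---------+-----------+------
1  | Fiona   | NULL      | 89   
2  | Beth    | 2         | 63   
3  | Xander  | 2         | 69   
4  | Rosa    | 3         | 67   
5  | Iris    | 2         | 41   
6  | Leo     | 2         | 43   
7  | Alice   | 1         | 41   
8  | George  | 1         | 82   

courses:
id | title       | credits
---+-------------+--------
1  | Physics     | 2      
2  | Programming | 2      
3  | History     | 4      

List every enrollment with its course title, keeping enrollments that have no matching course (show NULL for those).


LEFT JOIN keeps every row from enrollments (the left table); where course_id has no match in courses, the course columns become NULL. Walk through each enrollment:
  - enrollment 1 (Fiona): course_id=NULL, no match -> kept with NULL
  - enrollment 2 (Beth): course_id=2 -> matches Programming
  - enrollment 3 (Xander): course_id=2 -> matches Programming
  - enrollment 4 (Rosa): course_id=3 -> matches History
  - enrollment 5 (Iris): course_id=2 -> matches Programming
  - enrollment 6 (Leo): course_id=2 -> matches Programming
  - enrollment 7 (Alice): course_id=1 -> matches Physics
  - enrollment 8 (George): course_id=1 -> matches Physics
All 8 rows appear; 1 has NULL course.

SQL:
SELECT a.student, b.title AS course
FROM enrollments a
LEFT JOIN courses b ON a.course_id = b.id

Result:
student | course     
--------+------------
Fiona   | NULL       
Beth    | Programming
Xander  | Programming
Rosa    | History    
Iris    | Programming
Leo     | Programming
Alice   | Physics    
George  | Physics    


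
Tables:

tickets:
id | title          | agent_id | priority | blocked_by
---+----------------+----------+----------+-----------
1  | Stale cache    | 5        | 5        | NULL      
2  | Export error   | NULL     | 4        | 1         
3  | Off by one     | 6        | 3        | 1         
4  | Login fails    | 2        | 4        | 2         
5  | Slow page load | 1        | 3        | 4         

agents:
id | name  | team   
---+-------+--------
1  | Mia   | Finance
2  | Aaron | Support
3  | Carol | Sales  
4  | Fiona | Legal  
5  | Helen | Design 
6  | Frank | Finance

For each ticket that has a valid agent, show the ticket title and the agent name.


INNER JOIN keeps only tickets rows whose agent_id matches an id in agents. Walk through each ticket:
  - ticket 1 (Stale cache): agent_id=5 -> matches Helen
  - ticket 2 (Export error): agent_id=NULL, no match -> dropped
  - ticket 3 (Off by one): agent_id=6 -> matches Frank
  - ticket 4 (Login fails): agent_id=2 -> matches Aaron
  - ticket 5 (Slow page load): agent_id=1 -> matches Mia
So 1 of 5 rows is dropped.

SQL:
SELECT a.title, b.name AS agent
FROM tickets a
INNER JOIN agents b ON a.agent_id = b.id

Result:
title          | agent
---------------+------
Stale cache    | Helen
Off by one     | Frank
Login fails    | Aaron
Slow page load | Mia  


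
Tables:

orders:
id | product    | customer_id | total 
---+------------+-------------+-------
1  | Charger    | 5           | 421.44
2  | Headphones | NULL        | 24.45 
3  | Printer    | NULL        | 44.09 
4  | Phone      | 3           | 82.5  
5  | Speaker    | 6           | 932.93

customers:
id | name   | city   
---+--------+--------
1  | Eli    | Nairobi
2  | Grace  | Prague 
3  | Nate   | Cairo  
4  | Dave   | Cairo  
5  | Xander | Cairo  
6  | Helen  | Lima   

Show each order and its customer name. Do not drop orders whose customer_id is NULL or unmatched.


LEFT JOIN keeps every row from orders (the left table); where customer_id has no match in customers, the customer columns become NULL. Walk through each order:
  - order 1 (Charger): customer_id=5 -> matches Xander
  - order 2 (Headphones): customer_id=NULL, no match -> kept with NULL
  - order 3 (Printer): customer_id=NULL, no match -> kept with NULL
  - order 4 (Phone): customer_id=3 -> matches Nate
  - order 5 (Speaker): customer_id=6 -> matches Helen
All 5 rows appear; 2 have NULL customer.

SQL:
SELECT a.product, b.name AS customer
FROM orders a
LEFT JOIN customers b ON a.customer_id = b.id

Result:
product    | customer
-----------+---------
Charger    | Xander  
Headphones | NULL    
Printer    | NULL    
Phone      | Nate    
Speaker    | Helen   


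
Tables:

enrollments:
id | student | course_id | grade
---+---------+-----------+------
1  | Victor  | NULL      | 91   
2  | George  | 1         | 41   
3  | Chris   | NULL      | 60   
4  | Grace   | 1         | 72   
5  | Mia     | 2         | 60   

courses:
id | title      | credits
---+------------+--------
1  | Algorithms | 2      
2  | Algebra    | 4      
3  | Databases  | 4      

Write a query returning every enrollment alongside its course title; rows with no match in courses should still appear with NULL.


LEFT JOIN keeps every row from enrollments (the left table); where course_id has no match in courses, the course columns become NULL. Walk through each enrollment:
  - enrollment 1 (Victor): course_id=NULL, no match -> kept with NULL
  - enrollment 2 (George): course_id=1 -> matches Algorithms
  - enrollment 3 (Chris): course_id=NULL, no match -> kept with NULL
  - enrollment 4 (Grace): course_id=1 -> matches Algorithms
  - enrollment 5 (Mia): course_id=2 -> matches Algebra
All 5 rows appear; 2 have NULL course.

SQL:
SELECT a.student, b.title AS course
FROM enrollments a
LEFT JOIN courses b ON a.course_id = b.id

Result:
student | course    
--------+-----------
Victor  | NULL      
George  | Algorithms
Chris   | NULL      
Grace   | Algorithms
Mia     | Algebra   


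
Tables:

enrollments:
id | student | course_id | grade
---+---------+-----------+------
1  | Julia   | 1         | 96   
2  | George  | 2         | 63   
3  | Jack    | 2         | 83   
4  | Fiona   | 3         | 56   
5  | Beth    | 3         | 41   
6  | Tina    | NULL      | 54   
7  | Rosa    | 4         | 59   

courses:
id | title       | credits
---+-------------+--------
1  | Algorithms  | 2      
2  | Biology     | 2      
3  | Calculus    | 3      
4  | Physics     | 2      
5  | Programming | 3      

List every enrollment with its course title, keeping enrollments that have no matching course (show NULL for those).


LEFT JOIN keeps every row from enrollments (the left table); where course_id has no match in courses, the course columns become NULL. Walk through each enrollment:
  - enrollment 1 (Julia): course_id=1 -> matches Algorithms
  - enrollment 2 (George): course_id=2 -> matches Biology
  - enrollment 3 (Jack): course_id=2 -> matches Biology
  - enrollment 4 (Fiona): course_id=3 -> matches Calculus
  - enrollment 5 (Beth): course_id=3 -> matches Calculus
  - enrollment 6 (Tina): course_id=NULL, no match -> kept with NULL
  - enrollment 7 (Rosa): course_id=4 -> matches Physics
All 7 rows appear; 1 has NULL course.

SQL:
SELECT a.student, b.title AS course
FROM enrollments a
LEFT JOIN courses b ON a.course_id = b.id

Result:
student | course    
--------+-----------
Julia   | Algorithms
George  | Biology   
Jack    | Biology   
Fiona   | Calculus  
Beth    | Calculus  
Tina    | NULL      
Rosa    | Physics   


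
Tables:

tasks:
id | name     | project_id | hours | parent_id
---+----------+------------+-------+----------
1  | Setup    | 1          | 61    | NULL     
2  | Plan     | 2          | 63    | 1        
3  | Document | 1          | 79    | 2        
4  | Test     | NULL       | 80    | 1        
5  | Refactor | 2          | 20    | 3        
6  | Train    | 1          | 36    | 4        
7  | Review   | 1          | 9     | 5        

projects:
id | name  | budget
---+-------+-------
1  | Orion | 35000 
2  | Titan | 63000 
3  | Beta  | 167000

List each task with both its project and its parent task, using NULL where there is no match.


Two LEFT JOINs from the same base table tasks: one to projects via project_id, one to tasks itself via parent_id. Both are LEFT so every task is preserved.
Match against projects:
  - task 1 (Setup): project_id=1 -> matches Orion
  - task 2 (Plan): project_id=2 -> matches Titan
  - task 3 (Document): project_id=1 -> matches Orion
  - task 4 (Test): project_id=NULL, no match -> kept with NULL
  - task 5 (Refactor): project_id=2 -> matches Titan
  - task 6 (Train): project_id=1 -> matches Orion
  - task 7 (Review): project_id=1 -> matches Orion
Match against tasks (self):
  - task 1 (Setup): parent_id=NULL -> NULL
  - task 2 (Plan): parent_id=1 -> Setup
  - task 3 (Document): parent_id=2 -> Plan
  - task 4 (Test): parent_id=1 -> Setup
  - task 5 (Refactor): parent_id=3 -> Document
  - task 6 (Train): parent_id=4 -> Test
  - task 7 (Review): parent_id=5 -> Refactor

SQL:
SELECT a.name, b.name AS project, c.name AS parent
FROM tasks a
LEFT JOIN projects b ON a.project_id = b.id
LEFT JOIN tasks c ON a.parent_id = c.id

Result:
name     | project | parent  
---------+---------+---------
Setup    | Orion   | NULL    
Plan     | Titan   | Setup   
Document | Orion   | Plan    
Test     | NULL    | Setup   
Refactor | Titan   | Document
Train    | Orion   | Test    
Review   | Orion   | Refactor


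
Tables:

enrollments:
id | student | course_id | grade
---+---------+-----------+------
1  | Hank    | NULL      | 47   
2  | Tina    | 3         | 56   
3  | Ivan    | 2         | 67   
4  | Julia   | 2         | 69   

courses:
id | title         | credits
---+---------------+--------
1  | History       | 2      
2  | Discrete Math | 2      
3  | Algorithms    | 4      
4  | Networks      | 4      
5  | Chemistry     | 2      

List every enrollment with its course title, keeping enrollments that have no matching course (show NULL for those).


LEFT JOIN keeps every row from enrollments (the left table); where course_id has no match in courses, the course columns become NULL. Walk through each enrollment:
  - enrollment 1 (Hank): course_id=NULL, no match -> kept with NULL
  - enrollment 2 (Tina): course_id=3 -> matches Algorithms
  - enrollment 3 (Ivan): course_id=2 -> matches Discrete Math
  - enrollment 4 (Julia): course_id=2 -> matches Discrete Math
All 4 rows appear; 1 has NULL course.

SQL:
SELECT a.student, b.title AS course
FROM enrollments a
LEFT JOIN courses b ON a.course_id = b.id

Result:
student | course       
--------+--------------
Hank    | NULL         
Tina    | Algorithms   
Ivan    | Discrete Math
Julia   | Discrete Math


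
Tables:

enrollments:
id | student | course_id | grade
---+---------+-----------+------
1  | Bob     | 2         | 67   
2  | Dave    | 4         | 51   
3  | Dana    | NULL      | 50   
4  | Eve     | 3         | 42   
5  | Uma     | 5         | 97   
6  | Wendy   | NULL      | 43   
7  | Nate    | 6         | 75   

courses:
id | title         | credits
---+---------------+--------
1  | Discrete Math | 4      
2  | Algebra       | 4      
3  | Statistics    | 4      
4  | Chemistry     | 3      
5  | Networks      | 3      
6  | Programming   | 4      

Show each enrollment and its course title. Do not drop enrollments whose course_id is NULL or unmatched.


LEFT JOIN keeps every row from enrollments (the left table); where course_id has no match in courses, the course columns become NULL. Walk through each enrollment:
  - enrollment 1 (Bob): course_id=2 -> matches Algebra
  - enrollment 2 (Dave): course_id=4 -> matches Chemistry
  - enrollment 3 (Dana): course_id=NULL, no match -> kept with NULL
  - enrollment 4 (Eve): course_id=3 -> matches Statistics
  - enrollment 5 (Uma): course_id=5 -> matches Networks
  - enrollment 6 (Wendy): course_id=NULL, no match -> kept with NULL
  - enrollment 7 (Nate): course_id=6 -> matches Programming
All 7 rows appear; 2 have NULL course.

SQL:
SELECT a.student, b.title AS course
FROM enrollments a
LEFT JOIN courses b ON a.course_id = b.id

Result:
student | course     
--------+------------
Bob     | Algebra    
Dave    | Chemistry  
Dana    | NULL       
Eve     | Statistics 
Uma     | Networks   
Wendy   | NULL       
Nate    | Programming
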